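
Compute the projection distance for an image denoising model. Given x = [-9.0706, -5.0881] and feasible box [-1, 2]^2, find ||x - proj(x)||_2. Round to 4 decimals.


Project each component onto [-1, 2].
clip(-9.0706) = -1.0, clip(-5.0881) = -1.0
Projection = [-1.0, -1.0]
Squared diffs: [65.1346, 16.7126]
Distance = sqrt(81.8472) = 9.0469


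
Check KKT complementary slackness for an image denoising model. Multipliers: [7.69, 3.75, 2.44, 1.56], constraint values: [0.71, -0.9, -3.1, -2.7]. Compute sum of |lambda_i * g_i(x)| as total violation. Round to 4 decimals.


KKT complementary slackness check:
lambda_1 * g_1 = 7.69 * 0.71 = 5.4599
lambda_2 * g_2 = 3.75 * -0.9 = -3.375
lambda_3 * g_3 = 2.44 * -3.1 = -7.564
lambda_4 * g_4 = 1.56 * -2.7 = -4.212
Total violation = 5.4599 + 3.375 + 7.564 + 4.212 = 20.6109


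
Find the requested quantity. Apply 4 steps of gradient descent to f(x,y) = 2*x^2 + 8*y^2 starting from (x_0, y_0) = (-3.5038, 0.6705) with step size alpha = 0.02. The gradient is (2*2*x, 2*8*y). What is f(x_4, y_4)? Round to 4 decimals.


Gradient descent on f(x,y) = 2*x^2 + 8*y^2.
Starting point: (-3.5038, 0.6705), alpha = 0.02
Step 1: grad_x = 2*2*-3.5038 = -14.0152, grad_y = 2*8*0.6705 = 10.728
  x_1 = -3.5038 - 0.02*-14.0152 = -3.2235
  y_1 = 0.6705 - 0.02*10.728 = 0.4559
Step 2: grad_x = 2*2*-3.2235 = -12.894, grad_y = 2*8*0.4559 = 7.295
  x_2 = -3.2235 - 0.02*-12.894 = -2.9656
  y_2 = 0.4559 - 0.02*7.295 = 0.31
Step 3: grad_x = 2*2*-2.9656 = -11.8625, grad_y = 2*8*0.31 = 4.9606
  x_3 = -2.9656 - 0.02*-11.8625 = -2.7284
  y_3 = 0.31 - 0.02*4.9606 = 0.2108
Step 4: grad_x = 2*2*-2.7284 = -10.9135, grad_y = 2*8*0.2108 = 3.3732
  x_4 = -2.7284 - 0.02*-10.9135 = -2.5101
  y_4 = 0.2108 - 0.02*3.3732 = 0.1434
f(-2.5101, 0.1434) = 2*(-2.5101)^2 + 8*0.1434^2 = 12.7656


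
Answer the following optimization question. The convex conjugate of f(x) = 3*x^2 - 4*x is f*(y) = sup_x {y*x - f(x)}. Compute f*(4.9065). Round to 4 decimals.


f*(y) = sup_x {y*x - a*x^2 - b*x} = sup_x {(y-b)*x - a*x^2}
FOC: (y - b) - 2a*x = 0 => x* = (y - b)/(2a)
x* = (4.9065 + 4)/(2*3) = 1.4844
f*(4.9065) = (y-b)^2/(4a) = (4.9065 + 4)^2/(4*3)
= 79.3257/12 = 6.6105


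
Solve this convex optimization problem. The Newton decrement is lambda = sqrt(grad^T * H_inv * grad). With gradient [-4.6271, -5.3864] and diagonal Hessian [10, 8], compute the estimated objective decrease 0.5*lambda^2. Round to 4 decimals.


Step 1: H is diagonal, so H^(-1) * g = [-0.4627, -0.6733].
Step 2: g^T H^(-1) g = sum_i g_i^2 / H_ii
  = (-4.6271)^2/10 + (-5.3864)^2/8
  = 2.141 + 3.6267 = 5.7677
Step 3: Objective decrease = 0.5 * g^T H^(-1) g = 2.8838


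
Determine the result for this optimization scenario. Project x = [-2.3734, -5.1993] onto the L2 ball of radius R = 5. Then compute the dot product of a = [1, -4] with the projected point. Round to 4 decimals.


Step 1: Compute ||x|| (intermediates to 6 decimals).
||x|| = sqrt((-2.3734)^2 + (-5.1993)^2) = 5.715396
Step 2: Project.
Since ||x|| > R, scale = R/||x|| = 5/5.715396 = 0.87483, proj(x) = scale * x
proj(x) = [-2.076322, -4.548504]
Step 3: Dot product.
a^T * proj(x) = 1*(-2.076322) - 4*(-4.548504) = 16.1177


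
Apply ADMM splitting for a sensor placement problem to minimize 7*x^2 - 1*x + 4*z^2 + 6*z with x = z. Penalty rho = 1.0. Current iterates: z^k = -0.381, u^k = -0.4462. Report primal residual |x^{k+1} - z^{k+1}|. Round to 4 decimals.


ADMM iteration with rho = 1.0, z^k = -0.381, u^k = -0.4462
Step 1: x-update.
Minimize 7*x^2 - 1*x + (1.0/2)*(x + 0.381 - 0.4462)^2
FOC: (2*7 + 1.0)*x = 1 + 1.0*(-0.381 + 0.4462)
x^{k+1} = 0.071
Step 2: z-update.
Minimize 4*z^2 + 6*z + (1.0/2)*(0.071 - z - 0.4462)^2
FOC: (2*4 + 1.0)*z = -6 + 1.0*(0.071 - 0.4462)
z^{k+1} = -0.7084
Step 3: u-update.
u^{k+1} = -0.4462 + 0.071 + 0.7084 = 0.3332
Step 4: Primal residual = |0.071 + 0.7084| = 0.7794


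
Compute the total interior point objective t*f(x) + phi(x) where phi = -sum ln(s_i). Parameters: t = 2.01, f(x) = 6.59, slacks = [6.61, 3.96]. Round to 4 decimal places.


Step 1: Compute log-barrier.
ln values: [1.8886, 1.3762]
phi = -(1.8886 + 1.3762) = -3.2648
Step 2: Compute augmented objective.
t*f(x) = 2.01*6.59 = 13.2459
Total = 13.2459 - 3.2648 = 9.9811


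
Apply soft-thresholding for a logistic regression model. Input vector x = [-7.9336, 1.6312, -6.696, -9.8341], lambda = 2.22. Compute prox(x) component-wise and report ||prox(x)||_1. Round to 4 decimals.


Soft-thresholding with lambda = 2.22:
prox(-7.9336) = sign(-7.9336)*max(|-7.9336| - 2.22, 0) = -5.7136
prox(1.6312) = sign(1.6312)*max(|1.6312| - 2.22, 0) = 0.0
prox(-6.696) = sign(-6.696)*max(|-6.696| - 2.22, 0) = -4.476
prox(-9.8341) = sign(-9.8341)*max(|-9.8341| - 2.22, 0) = -7.6141
prox(x) = [-5.7136, 0.0, -4.476, -7.6141]
||prox(x)||_1 = 5.7136 + 0.0 + 4.476 + 7.6141 = 17.8037


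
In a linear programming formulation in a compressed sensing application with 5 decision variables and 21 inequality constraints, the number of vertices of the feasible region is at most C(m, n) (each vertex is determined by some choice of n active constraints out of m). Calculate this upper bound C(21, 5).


Each vertex corresponds to some choice of n active constraints out of m, so the number of vertices is at most C(m, n) = m! / (n!(m-n)!).
m = 21, n = 5
Numerator: 21 * 20 * 19 * 18 * 17
Denominator: 5! = 120
C(21, 5) = 20349


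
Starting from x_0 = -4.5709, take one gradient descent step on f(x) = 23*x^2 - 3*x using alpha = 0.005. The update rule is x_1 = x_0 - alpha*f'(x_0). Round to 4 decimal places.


We compute the gradient at x_0 and apply the update.
f'(x) = 46*x - 3
f'(-4.5709) = 46*-4.5709 - 3 = -213.2614
x_1 = -4.5709 - 0.005*-213.2614 = -3.5046


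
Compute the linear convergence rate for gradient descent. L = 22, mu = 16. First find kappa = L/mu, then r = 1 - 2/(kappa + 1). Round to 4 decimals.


Step 1: Compute the condition number.
kappa = L/mu = 22/16 = 1.375
Step 2: Compute the convergence rate.
r = 1 - 2/(kappa + 1) = 1 - 2*mu/(L + mu) = (L - mu)/(L + mu) = 6/38 = 0.1579


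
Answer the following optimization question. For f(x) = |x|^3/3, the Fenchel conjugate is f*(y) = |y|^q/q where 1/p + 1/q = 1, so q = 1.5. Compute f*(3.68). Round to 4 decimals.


The conjugate exponent q satisfies 1/p + 1/q = 1.
p = 3, so q = 3/(3 - 1) = 1.5
|y|^q = 3.68^1.5 = 7.0595
f*(3.68) = 7.0595 / 1.5 = 4.7063


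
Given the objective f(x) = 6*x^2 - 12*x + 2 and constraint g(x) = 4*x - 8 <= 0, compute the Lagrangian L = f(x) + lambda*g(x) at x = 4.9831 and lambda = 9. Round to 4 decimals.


Step 1: Evaluate f(x).
f(4.9831) = 6*4.9831^2 - 12*4.9831 + 2 = 91.1905
Step 2: Evaluate g(x).
g(4.9831) = 4*4.9831 - 8 = 11.9324
Step 3: Compute Lagrangian.
L = 91.1905 + 9*11.9324 = 198.5821


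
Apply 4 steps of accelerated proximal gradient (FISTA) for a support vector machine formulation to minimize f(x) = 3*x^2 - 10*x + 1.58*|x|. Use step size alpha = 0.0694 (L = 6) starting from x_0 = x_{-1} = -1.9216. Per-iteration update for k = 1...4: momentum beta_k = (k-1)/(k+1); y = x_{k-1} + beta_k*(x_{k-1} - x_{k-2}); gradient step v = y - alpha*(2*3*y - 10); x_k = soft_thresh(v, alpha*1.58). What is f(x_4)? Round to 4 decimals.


FISTA on f(x) = 3*x^2 - 10*x + 1.58*|x|
L = 6, alpha = 0.0694
Iteration 1: beta = 0.0, y = -1.9216 + 0.0*(-1.9216 + 1.9216) = -1.9216
  grad(y) = -21.5296, v = y - alpha*grad = -0.4274
  prox(v) = soft_thresh(-0.4274, 0.1097) = -0.3178
Iteration 2: beta = 0.3333, y = -0.3178 + 0.3333*(-0.3178 + 1.9216) = 0.2168
  grad(y) = -8.6992, v = y - alpha*grad = 0.8205
  prox(v) = soft_thresh(0.8205, 0.1097) = 0.7109
Iteration 3: beta = 0.5, y = 0.7109 + 0.5*(0.7109 + 0.3178) = 1.2252
  grad(y) = -2.6487, v = y - alpha*grad = 1.409
  prox(v) = soft_thresh(1.409, 0.1097) = 1.2994
Iteration 4: beta = 0.6, y = 1.2994 + 0.6*(1.2994 - 0.7109) = 1.6525
  grad(y) = -0.0851, v = y - alpha*grad = 1.6584
  prox(v) = soft_thresh(1.6584, 0.1097) = 1.5487
f(x_4) = 3*1.5487^2 - 10*1.5487 + 1.58*|1.5487| = -5.8446


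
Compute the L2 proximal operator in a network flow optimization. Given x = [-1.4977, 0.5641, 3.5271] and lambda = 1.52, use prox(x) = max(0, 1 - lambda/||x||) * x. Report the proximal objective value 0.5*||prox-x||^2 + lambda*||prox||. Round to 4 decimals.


Step 1: Compute ||x||.
||x|| = 3.8732
Step 2: Compute scaling factor.
scale = max(0, 1 - 1.52/3.8732) = 0.6076
Step 3: prox(x) = [-0.9099, 0.3427, 2.1429]
||prox(x)|| = 2.3532
Step 4: Proximal objective.
0.5*||prox-x||^2 = 1.1552
lambda*||prox|| = 3.5769
Total = 4.7321


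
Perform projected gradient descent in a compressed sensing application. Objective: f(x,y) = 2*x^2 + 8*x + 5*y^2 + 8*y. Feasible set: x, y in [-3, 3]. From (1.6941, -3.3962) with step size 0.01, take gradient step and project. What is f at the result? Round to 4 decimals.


Step 1: Compute gradient at (1.6941, -3.3962).
grad_x = 2*2*1.6941 + 8 = 14.7764
grad_y = 2*5*-3.3962 + 8 = -25.962
Step 2: Gradient step.
x_raw = 1.6941 - 0.01*14.7764 = 1.5463
y_raw = -3.3962 - 0.01*-25.962 = -3.1366
Step 3: Project onto [-3, 3].
x_proj = clip(1.5463) = 1.5463
y_proj = clip(-3.1366) = -3.0
Step 4: Evaluate f.
f(1.5463, -3.0) = 38.153


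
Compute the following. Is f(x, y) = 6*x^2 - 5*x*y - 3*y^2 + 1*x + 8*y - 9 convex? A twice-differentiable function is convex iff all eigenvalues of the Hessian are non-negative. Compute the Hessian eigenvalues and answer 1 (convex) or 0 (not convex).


The Hessian of f(x,y) = 6*x^2 - 5*x*y - 3*y^2 + 1*x + 8*y - 9 is:
H = [[12, -5], [-5, -6]]
Trace = 12 - 6 = 6
Determinant = 12*-6 - (-5)^2 = -97
Discriminant = (6)^2 - 4*-97 = 424.0
Eigenvalues: lambda_1 = -7.2956, lambda_2 = 13.2956
The function is not convex.

0


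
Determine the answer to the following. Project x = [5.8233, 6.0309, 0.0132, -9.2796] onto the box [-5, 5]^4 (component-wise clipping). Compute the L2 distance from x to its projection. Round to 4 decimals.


Project each component onto [-5, 5].
clip(5.8233) = 5.0, clip(6.0309) = 5.0, clip(0.0132) = 0.0132, clip(-9.2796) = -5.0
Projection = [5.0, 5.0, 0.0132, -5.0]
Squared diffs: [0.6778, 1.0628, 0.0, 18.315]
Distance = sqrt(20.0556) = 4.4783


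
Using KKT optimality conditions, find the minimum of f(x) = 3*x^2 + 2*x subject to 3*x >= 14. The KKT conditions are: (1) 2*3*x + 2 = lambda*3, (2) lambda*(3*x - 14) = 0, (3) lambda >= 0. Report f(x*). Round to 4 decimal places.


Step 1: Try lambda = 0 (constraint inactive).
x_unc = -2/(2*3) = -0.3333
Check: 3*-0.3333 = -0.9999 < 14 -- violated!
Step 2: Constraint must be active: 3*x = 14
x* = 14/3 = 4.6667 (rounded; the exact value 14/3 is used below)
lambda = (2*3*(14/3) + 2)/3 = 10.0
Step 3: Compute optimal value.
f(x*) = 3*(14/3)^2 + 2*(14/3) = 74.6667


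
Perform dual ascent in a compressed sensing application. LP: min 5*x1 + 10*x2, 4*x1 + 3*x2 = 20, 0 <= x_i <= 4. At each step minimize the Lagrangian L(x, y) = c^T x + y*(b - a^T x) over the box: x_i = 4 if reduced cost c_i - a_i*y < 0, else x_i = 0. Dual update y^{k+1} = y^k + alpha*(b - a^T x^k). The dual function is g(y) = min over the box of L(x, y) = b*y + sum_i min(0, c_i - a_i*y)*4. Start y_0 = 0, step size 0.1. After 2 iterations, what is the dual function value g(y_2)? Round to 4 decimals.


Dual ascent for LP: min 5*x1 + 10*x2, 4*x1 + 3*x2 = 20, 0 <= x_i <= 4
Step 1: y^k = 0.0, reduced costs: (5.0, 10.0)
  x^k = (0.0, 0.0), subgradient = b - a^T x = 20.0
  y^{k+1} = 0.0 + 0.1*20.0 = 2.0
Step 2: y^k = 2.0, reduced costs: (-3.0, 4.0)
  x^k = (4.0, 0.0), subgradient = b - a^T x = 4.0
  y^{k+1} = 2.0 + 0.1*4.0 = 2.4
Dual objective at y_2 = 2.4: reduced costs (-4.6, 2.8), box minimizer x = (4.0, 0.0)
g(y_2) = b*y + (c1 - a1*y)*x1 + (c2 - a2*y)*x2 = 20*2.4 + (-4.6)*4.0 + 2.8*0.0 = 48.0 - 18.4 + 0.0 = 29.6


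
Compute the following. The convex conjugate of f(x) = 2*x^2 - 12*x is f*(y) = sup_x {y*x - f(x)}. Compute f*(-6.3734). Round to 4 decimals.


f*(y) = sup_x {y*x - a*x^2 - b*x} = sup_x {(y-b)*x - a*x^2}
FOC: (y - b) - 2a*x = 0 => x* = (y - b)/(2a)
x* = (-6.3734 + 12)/(2*2) = 1.4067
f*(-6.3734) = (y-b)^2/(4a) = (-6.3734 + 12)^2/(4*2)
= 31.6586/8 = 3.9573


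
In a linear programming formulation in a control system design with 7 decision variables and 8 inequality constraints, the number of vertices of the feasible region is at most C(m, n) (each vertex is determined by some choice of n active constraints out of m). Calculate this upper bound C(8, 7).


Each vertex corresponds to some choice of n active constraints out of m, so the number of vertices is at most C(m, n) = m! / (n!(m-n)!).
m = 8, n = 7
Numerator: 8 * 7 * 6 * 5 * 4 * 3 * 2
Denominator: 7! = 5040
C(8, 7) = 8


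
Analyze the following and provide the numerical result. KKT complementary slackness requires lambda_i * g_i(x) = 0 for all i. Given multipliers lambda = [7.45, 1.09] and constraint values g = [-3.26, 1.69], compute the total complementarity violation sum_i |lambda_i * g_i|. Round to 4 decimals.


KKT complementary slackness check:
lambda_1 * g_1 = 7.45 * -3.26 = -24.287
lambda_2 * g_2 = 1.09 * 1.69 = 1.8421
Total violation = 24.287 + 1.8421 = 26.1291


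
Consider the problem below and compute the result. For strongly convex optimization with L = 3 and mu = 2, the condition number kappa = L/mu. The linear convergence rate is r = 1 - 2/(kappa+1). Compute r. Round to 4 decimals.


Step 1: Compute the condition number.
kappa = L/mu = 3/2 = 1.5
Step 2: Compute the convergence rate.
r = 1 - 2/(kappa + 1) = 1 - 2*mu/(L + mu) = (L - mu)/(L + mu) = 1/5 = 0.2


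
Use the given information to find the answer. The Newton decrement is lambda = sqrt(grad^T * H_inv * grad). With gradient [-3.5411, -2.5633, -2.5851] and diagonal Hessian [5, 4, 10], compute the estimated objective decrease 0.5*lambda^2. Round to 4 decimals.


Step 1: H is diagonal, so H^(-1) * g = [-0.7082, -0.6408, -0.2585].
Step 2: g^T H^(-1) g = sum_i g_i^2 / H_ii
  = (-3.5411)^2/5 + (-2.5633)^2/4 + (-2.5851)^2/10
  = 2.5079 + 1.6426 + 0.6683 = 4.8188
Step 3: Objective decrease = 0.5 * g^T H^(-1) g = 2.4094


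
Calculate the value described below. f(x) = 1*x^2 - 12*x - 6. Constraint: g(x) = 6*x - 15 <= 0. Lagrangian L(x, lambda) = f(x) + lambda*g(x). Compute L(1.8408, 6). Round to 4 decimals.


Step 1: Evaluate f(x).
f(1.8408) = 1*1.8408^2 - 12*1.8408 - 6 = -24.7011
Step 2: Evaluate g(x).
g(1.8408) = 6*1.8408 - 15 = -3.9552
Step 3: Compute Lagrangian.
L = -24.7011 + 6*-3.9552 = -48.4323


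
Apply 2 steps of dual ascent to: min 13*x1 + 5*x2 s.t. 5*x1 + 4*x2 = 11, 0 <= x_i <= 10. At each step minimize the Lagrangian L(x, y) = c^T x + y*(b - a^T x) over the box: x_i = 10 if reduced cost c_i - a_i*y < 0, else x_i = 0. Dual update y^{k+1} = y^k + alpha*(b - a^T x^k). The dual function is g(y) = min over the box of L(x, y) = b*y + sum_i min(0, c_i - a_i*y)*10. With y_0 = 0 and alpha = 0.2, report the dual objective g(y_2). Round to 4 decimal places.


Dual ascent for LP: min 13*x1 + 5*x2, 5*x1 + 4*x2 = 11, 0 <= x_i <= 10
Step 1: y^k = 0.0, reduced costs: (13.0, 5.0)
  x^k = (0.0, 0.0), subgradient = b - a^T x = 11.0
  y^{k+1} = 0.0 + 0.2*11.0 = 2.2
Step 2: y^k = 2.2, reduced costs: (2.0, -3.8)
  x^k = (0.0, 10.0), subgradient = b - a^T x = -29.0
  y^{k+1} = 2.2 + 0.2*-29.0 = -3.6
Dual objective at y_2 = -3.6: reduced costs (31.0, 19.4), box minimizer x = (0.0, 0.0)
g(y_2) = b*y + (c1 - a1*y)*x1 + (c2 - a2*y)*x2 = 11*(-3.6) + 31.0*0.0 + 19.4*0.0 = -39.6 + 0.0 + 0.0 = -39.6


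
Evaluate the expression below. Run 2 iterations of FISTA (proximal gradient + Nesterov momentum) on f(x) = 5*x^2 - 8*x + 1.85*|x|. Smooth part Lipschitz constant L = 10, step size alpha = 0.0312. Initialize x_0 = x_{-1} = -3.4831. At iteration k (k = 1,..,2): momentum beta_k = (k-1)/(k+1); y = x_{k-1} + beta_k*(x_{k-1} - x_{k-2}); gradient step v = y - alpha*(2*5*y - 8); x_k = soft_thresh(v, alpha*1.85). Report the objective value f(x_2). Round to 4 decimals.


FISTA on f(x) = 5*x^2 - 8*x + 1.85*|x|
L = 10, alpha = 0.0312
Iteration 1: beta = 0.0, y = -3.4831 + 0.0*(-3.4831 + 3.4831) = -3.4831
  grad(y) = -42.831, v = y - alpha*grad = -2.1468
  prox(v) = soft_thresh(-2.1468, 0.0577) = -2.0891
Iteration 2: beta = 0.3333, y = -2.0891 + 0.3333*(-2.0891 + 3.4831) = -1.6244
  grad(y) = -24.2437, v = y - alpha*grad = -0.868
  prox(v) = soft_thresh(-0.868, 0.0577) = -0.8102
f(x_2) = 5*(-0.8102)^2 - 8*(-0.8102) + 1.85*|-0.8102| = 11.2634


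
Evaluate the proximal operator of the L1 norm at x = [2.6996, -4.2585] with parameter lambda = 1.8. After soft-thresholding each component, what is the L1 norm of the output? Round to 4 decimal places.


Soft-thresholding with lambda = 1.8:
prox(2.6996) = sign(2.6996)*max(|2.6996| - 1.8, 0) = 0.8996
prox(-4.2585) = sign(-4.2585)*max(|-4.2585| - 1.8, 0) = -2.4585
prox(x) = [0.8996, -2.4585]
||prox(x)||_1 = 0.8996 + 2.4585 = 3.3581


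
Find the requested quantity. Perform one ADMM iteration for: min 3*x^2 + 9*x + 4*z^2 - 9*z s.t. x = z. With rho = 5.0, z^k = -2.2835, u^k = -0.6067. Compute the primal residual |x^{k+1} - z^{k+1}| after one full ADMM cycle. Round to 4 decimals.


ADMM iteration with rho = 5.0, z^k = -2.2835, u^k = -0.6067
Step 1: x-update.
Minimize 3*x^2 + 9*x + (5.0/2)*(x + 2.2835 - 0.6067)^2
FOC: (2*3 + 5.0)*x = -9 + 5.0*(-2.2835 + 0.6067)
x^{k+1} = -1.5804
Step 2: z-update.
Minimize 4*z^2 - 9*z + (5.0/2)*(-1.5804 - z - 0.6067)^2
FOC: (2*4 + 5.0)*z = 9 + 5.0*(-1.5804 - 0.6067)
z^{k+1} = -0.1489
Step 3: u-update.
u^{k+1} = -0.6067 - 1.5804 + 0.1489 = -2.0382
Step 4: Primal residual = |-1.5804 + 0.1489| = 1.4315


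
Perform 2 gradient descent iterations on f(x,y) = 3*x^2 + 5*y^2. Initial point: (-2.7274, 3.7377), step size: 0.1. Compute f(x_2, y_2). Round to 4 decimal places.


Gradient descent on f(x,y) = 3*x^2 + 5*y^2.
Starting point: (-2.7274, 3.7377), alpha = 0.1
Step 1: grad_x = 2*3*-2.7274 = -16.3644, grad_y = 2*5*3.7377 = 37.377
  x_1 = -2.7274 - 0.1*-16.3644 = -1.091
  y_1 = 3.7377 - 0.1*37.377 = 0.0
Step 2: grad_x = 2*3*-1.091 = -6.5458, grad_y = 2*5*0.0 = 0.0
  x_2 = -1.091 - 0.1*-6.5458 = -0.4364
  y_2 = 0.0 - 0.1*0.0 = 0.0
f(-0.4364, 0.0) = 3*(-0.4364)^2 + 5*0.0^2 = 0.5713


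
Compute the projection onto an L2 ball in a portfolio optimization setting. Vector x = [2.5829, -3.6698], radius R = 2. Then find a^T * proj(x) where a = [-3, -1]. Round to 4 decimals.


Step 1: Compute ||x|| (intermediates to 6 decimals).
||x|| = sqrt(2.5829^2 + (-3.6698)^2) = 4.487628
Step 2: Project.
Since ||x|| > R, scale = R/||x|| = 2/4.487628 = 0.44567, proj(x) = scale * x
proj(x) = [1.151121, -1.63552]
Step 3: Dot product.
a^T * proj(x) = -3*1.151121 - 1*(-1.63552) = -1.8178


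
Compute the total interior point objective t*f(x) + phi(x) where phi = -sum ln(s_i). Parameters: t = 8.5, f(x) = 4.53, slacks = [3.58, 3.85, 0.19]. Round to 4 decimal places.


Step 1: Compute log-barrier.
ln values: [1.2754, 1.3481, -1.6607]
phi = -(1.2754 + 1.3481 - 1.6607) = -0.9627
Step 2: Compute augmented objective.
t*f(x) = 8.5*4.53 = 38.505
Total = 38.505 - 0.9627 = 37.5423


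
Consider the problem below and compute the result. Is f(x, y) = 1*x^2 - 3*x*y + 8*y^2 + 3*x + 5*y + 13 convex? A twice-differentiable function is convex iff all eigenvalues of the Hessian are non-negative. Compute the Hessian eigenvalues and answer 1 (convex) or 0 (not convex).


The Hessian of f(x,y) = 1*x^2 - 3*x*y + 8*y^2 + 3*x + 5*y + 13 is:
H = [[2, -3], [-3, 16]]
Trace = 2 + 16 = 18
Determinant = 2*16 - (-3)^2 = 23
Discriminant = (18)^2 - 4*23 = 232.0
Eigenvalues: lambda_1 = 1.3842, lambda_2 = 16.6158
The function is convex.

1


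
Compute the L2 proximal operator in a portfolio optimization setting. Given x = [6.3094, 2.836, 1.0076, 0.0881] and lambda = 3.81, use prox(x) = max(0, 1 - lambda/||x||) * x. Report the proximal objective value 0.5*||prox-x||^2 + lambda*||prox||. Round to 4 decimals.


Step 1: Compute ||x||.
||x|| = 6.991
Step 2: Compute scaling factor.
scale = max(0, 1 - 3.81/6.991) = 0.455
Step 3: prox(x) = [2.8709, 1.2904, 0.4585, 0.0401]
||prox(x)|| = 3.181
Step 4: Proximal objective.
0.5*||prox-x||^2 = 7.2581
lambda*||prox|| = 12.1196
Total = 19.3778


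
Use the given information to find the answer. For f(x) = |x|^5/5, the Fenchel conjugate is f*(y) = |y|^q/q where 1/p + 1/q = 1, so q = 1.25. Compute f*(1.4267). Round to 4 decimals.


The conjugate exponent q satisfies 1/p + 1/q = 1.
p = 5, so q = 5/(5 - 1) = 1.25
|y|^q = 1.4267^1.25 = 1.5593
f*(1.4267) = 1.5593 / 1.25 = 1.2474


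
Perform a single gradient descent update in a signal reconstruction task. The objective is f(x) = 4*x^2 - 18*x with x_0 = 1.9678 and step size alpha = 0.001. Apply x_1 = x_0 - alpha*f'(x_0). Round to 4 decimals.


We compute the gradient at x_0 and apply the update.
f'(x) = 8*x - 18
f'(1.9678) = 8*1.9678 - 18 = -2.2576
x_1 = 1.9678 - 0.001*-2.2576 = 1.9701


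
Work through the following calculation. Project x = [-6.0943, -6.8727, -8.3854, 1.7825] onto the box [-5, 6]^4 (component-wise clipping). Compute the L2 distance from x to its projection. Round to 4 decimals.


Project each component onto [-5, 6].
clip(-6.0943) = -5.0, clip(-6.8727) = -5.0, clip(-8.3854) = -5.0, clip(1.7825) = 1.7825
Projection = [-5.0, -5.0, -5.0, 1.7825]
Squared diffs: [1.1975, 3.507, 11.4609, 0.0]
Distance = sqrt(16.1654) = 4.0206


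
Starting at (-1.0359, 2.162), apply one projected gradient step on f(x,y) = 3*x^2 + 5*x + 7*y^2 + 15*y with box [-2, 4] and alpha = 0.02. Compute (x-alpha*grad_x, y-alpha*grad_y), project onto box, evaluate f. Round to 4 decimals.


Step 1: Compute gradient at (-1.0359, 2.162).
grad_x = 2*3*-1.0359 + 5 = -1.2154
grad_y = 2*7*2.162 + 15 = 45.268
Step 2: Gradient step.
x_raw = -1.0359 - 0.02*-1.2154 = -1.0116
y_raw = 2.162 - 0.02*45.268 = 1.2566
Step 3: Project onto [-2, 4].
x_proj = clip(-1.0116) = -1.0116
y_proj = clip(1.2566) = 1.2566
Step 4: Evaluate f.
f(-1.0116, 1.2566) = 27.9156


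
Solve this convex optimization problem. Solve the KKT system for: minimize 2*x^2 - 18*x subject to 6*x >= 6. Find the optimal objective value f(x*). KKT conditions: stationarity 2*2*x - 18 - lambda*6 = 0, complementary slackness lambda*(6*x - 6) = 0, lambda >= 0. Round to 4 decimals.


Step 1: Try lambda = 0 (constraint inactive).
Stationarity: 2*2*x - 18 = 0
x* = 18/(2*2) = 4.5
Check constraint: 6*4.5 = 27.0 >= 6 -- satisfied.
Step 2: Compute optimal value.
f(x*) = 2*4.5^2 - 18*4.5 = -40.5


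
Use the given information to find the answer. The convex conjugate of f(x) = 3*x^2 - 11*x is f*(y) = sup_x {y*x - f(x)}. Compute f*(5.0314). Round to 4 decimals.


f*(y) = sup_x {y*x - a*x^2 - b*x} = sup_x {(y-b)*x - a*x^2}
FOC: (y - b) - 2a*x = 0 => x* = (y - b)/(2a)
x* = (5.0314 + 11)/(2*3) = 2.6719
f*(5.0314) = (y-b)^2/(4a) = (5.0314 + 11)^2/(4*3)
= 257.0058/12 = 21.4171


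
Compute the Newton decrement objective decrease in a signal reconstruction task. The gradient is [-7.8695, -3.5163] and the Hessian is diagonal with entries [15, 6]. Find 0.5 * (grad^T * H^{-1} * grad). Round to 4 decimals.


Step 1: H is diagonal, so H^(-1) * g = [-0.5246, -0.5861].
Step 2: g^T H^(-1) g = sum_i g_i^2 / H_ii
  = (-7.8695)^2/15 + (-3.5163)^2/6
  = 4.1286 + 2.0607 = 6.1893
Step 3: Objective decrease = 0.5 * g^T H^(-1) g = 3.0947


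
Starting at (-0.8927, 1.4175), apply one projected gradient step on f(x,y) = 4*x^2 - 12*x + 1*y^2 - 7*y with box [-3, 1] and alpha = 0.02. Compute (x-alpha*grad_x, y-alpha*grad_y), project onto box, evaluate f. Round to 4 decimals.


Step 1: Compute gradient at (-0.8927, 1.4175).
grad_x = 2*4*-0.8927 - 12 = -19.1416
grad_y = 2*1*1.4175 - 7 = -4.165
Step 2: Gradient step.
x_raw = -0.8927 - 0.02*-19.1416 = -0.5099
y_raw = 1.4175 - 0.02*-4.165 = 1.5008
Step 3: Project onto [-3, 1].
x_proj = clip(-0.5099) = -0.5099
y_proj = clip(1.5008) = 1.0
Step 4: Evaluate f.
f(-0.5099, 1.0) = 1.1583


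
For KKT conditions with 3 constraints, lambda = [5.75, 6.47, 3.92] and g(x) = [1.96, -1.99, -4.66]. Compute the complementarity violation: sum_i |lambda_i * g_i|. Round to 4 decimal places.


KKT complementary slackness check:
lambda_1 * g_1 = 5.75 * 1.96 = 11.27
lambda_2 * g_2 = 6.47 * -1.99 = -12.8753
lambda_3 * g_3 = 3.92 * -4.66 = -18.2672
Total violation = 11.27 + 12.8753 + 18.2672 = 42.4125


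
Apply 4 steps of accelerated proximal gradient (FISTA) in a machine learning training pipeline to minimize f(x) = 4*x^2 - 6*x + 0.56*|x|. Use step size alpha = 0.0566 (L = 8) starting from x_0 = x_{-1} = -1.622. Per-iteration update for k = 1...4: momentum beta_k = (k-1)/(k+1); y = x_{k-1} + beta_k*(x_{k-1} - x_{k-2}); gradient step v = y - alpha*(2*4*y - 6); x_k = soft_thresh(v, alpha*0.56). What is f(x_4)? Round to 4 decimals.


FISTA on f(x) = 4*x^2 - 6*x + 0.56*|x|
L = 8, alpha = 0.0566
Iteration 1: beta = 0.0, y = -1.622 + 0.0*(-1.622 + 1.622) = -1.622
  grad(y) = -18.976, v = y - alpha*grad = -0.548
  prox(v) = soft_thresh(-0.548, 0.0317) = -0.5163
Iteration 2: beta = 0.3333, y = -0.5163 + 0.3333*(-0.5163 + 1.622) = -0.1477
  grad(y) = -7.1815, v = y - alpha*grad = 0.2588
  prox(v) = soft_thresh(0.2588, 0.0317) = 0.2271
Iteration 3: beta = 0.5, y = 0.2271 + 0.5*(0.2271 + 0.5163) = 0.5988
  grad(y) = -1.2098, v = y - alpha*grad = 0.6672
  prox(v) = soft_thresh(0.6672, 0.0317) = 0.6356
Iteration 4: beta = 0.6, y = 0.6356 + 0.6*(0.6356 - 0.2271) = 0.8806
  grad(y) = 1.045, v = y - alpha*grad = 0.8215
  prox(v) = soft_thresh(0.8215, 0.0317) = 0.7898
f(x_4) = 4*0.7898^2 - 6*0.7898 + 0.56*|0.7898| = -1.8014


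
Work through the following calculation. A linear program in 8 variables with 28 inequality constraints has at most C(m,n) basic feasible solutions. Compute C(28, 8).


Each vertex corresponds to some choice of n active constraints out of m, so the number of vertices is at most C(m, n) = m! / (n!(m-n)!).
m = 28, n = 8
Numerator: 28 * 27 * 26 * 25 * 24 * 23 * 22 * 21
Denominator: 8! = 40320
C(28, 8) = 3108105


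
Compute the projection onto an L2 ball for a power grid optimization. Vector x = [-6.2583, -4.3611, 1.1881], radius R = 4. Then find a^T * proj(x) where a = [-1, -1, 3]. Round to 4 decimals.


Step 1: Compute ||x|| (intermediates to 6 decimals).
||x|| = sqrt((-6.2583)^2 + (-4.3611)^2 + 1.1881^2) = 7.719915
Step 2: Project.
Since ||x|| > R, scale = R/||x|| = 4/7.719915 = 0.51814, proj(x) = scale * x
proj(x) = [-3.242676, -2.25966, 0.615602]
Step 3: Dot product.
a^T * proj(x) = -1*(-3.242676) - 1*(-2.25966) + 3*0.615602 = 7.3491


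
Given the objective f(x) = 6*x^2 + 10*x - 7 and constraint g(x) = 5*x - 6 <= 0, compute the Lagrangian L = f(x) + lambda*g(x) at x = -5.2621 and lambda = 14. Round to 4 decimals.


Step 1: Evaluate f(x).
f(-5.2621) = 6*(-5.2621)^2 + 10*(-5.2621) - 7 = 106.5172
Step 2: Evaluate g(x).
g(-5.2621) = 5*-5.2621 - 6 = -32.3105
Step 3: Compute Lagrangian.
L = 106.5172 + 14*-32.3105 = -345.8298


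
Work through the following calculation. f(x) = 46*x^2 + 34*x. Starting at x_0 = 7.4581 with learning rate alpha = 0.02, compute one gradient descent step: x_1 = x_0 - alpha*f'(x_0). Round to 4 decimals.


We compute the gradient at x_0 and apply the update.
f'(x) = 92*x + 34
f'(7.4581) = 92*7.4581 + 34 = 720.1452
x_1 = 7.4581 - 0.02*720.1452 = -6.9448


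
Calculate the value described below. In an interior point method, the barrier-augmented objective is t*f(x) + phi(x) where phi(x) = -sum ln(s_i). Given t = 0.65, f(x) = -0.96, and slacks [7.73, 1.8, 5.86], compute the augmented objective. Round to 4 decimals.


Step 1: Compute log-barrier.
ln values: [2.0451, 0.5878, 1.7681]
phi = -(2.0451 + 0.5878 + 1.7681) = -4.401
Step 2: Compute augmented objective.
t*f(x) = 0.65*-0.96 = -0.624
Total = -0.624 - 4.401 = -5.025


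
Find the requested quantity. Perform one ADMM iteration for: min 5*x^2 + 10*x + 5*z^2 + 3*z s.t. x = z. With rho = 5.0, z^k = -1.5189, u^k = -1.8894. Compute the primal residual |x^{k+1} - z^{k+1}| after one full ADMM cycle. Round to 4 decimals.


ADMM iteration with rho = 5.0, z^k = -1.5189, u^k = -1.8894
Step 1: x-update.
Minimize 5*x^2 + 10*x + (5.0/2)*(x + 1.5189 - 1.8894)^2
FOC: (2*5 + 5.0)*x = -10 + 5.0*(-1.5189 + 1.8894)
x^{k+1} = -0.5432
Step 2: z-update.
Minimize 5*z^2 + 3*z + (5.0/2)*(-0.5432 - z - 1.8894)^2
FOC: (2*5 + 5.0)*z = -3 + 5.0*(-0.5432 - 1.8894)
z^{k+1} = -1.0109
Step 3: u-update.
u^{k+1} = -1.8894 - 0.5432 + 1.0109 = -1.4217
Step 4: Primal residual = |-0.5432 + 1.0109| = 0.4677


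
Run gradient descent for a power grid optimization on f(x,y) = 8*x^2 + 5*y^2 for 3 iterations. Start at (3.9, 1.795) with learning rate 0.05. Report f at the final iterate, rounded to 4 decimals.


Gradient descent on f(x,y) = 8*x^2 + 5*y^2.
Starting point: (3.9, 1.795), alpha = 0.05
Step 1: grad_x = 2*8*3.9 = 62.4, grad_y = 2*5*1.795 = 17.95
  x_1 = 3.9 - 0.05*62.4 = 0.78
  y_1 = 1.795 - 0.05*17.95 = 0.8975
Step 2: grad_x = 2*8*0.78 = 12.48, grad_y = 2*5*0.8975 = 8.975
  x_2 = 0.78 - 0.05*12.48 = 0.156
  y_2 = 0.8975 - 0.05*8.975 = 0.4488
Step 3: grad_x = 2*8*0.156 = 2.496, grad_y = 2*5*0.4488 = 4.4875
  x_3 = 0.156 - 0.05*2.496 = 0.0312
  y_3 = 0.4488 - 0.05*4.4875 = 0.2244
f(0.0312, 0.2244) = 8*0.0312^2 + 5*0.2244^2 = 0.2595


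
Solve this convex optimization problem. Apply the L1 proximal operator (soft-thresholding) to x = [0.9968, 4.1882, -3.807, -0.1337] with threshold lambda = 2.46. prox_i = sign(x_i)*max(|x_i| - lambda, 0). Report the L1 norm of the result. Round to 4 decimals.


Soft-thresholding with lambda = 2.46:
prox(0.9968) = sign(0.9968)*max(|0.9968| - 2.46, 0) = 0.0
prox(4.1882) = sign(4.1882)*max(|4.1882| - 2.46, 0) = 1.7282
prox(-3.807) = sign(-3.807)*max(|-3.807| - 2.46, 0) = -1.347
prox(-0.1337) = sign(-0.1337)*max(|-0.1337| - 2.46, 0) = 0.0
prox(x) = [0.0, 1.7282, -1.347, 0.0]
||prox(x)||_1 = 0.0 + 1.7282 + 1.347 + 0.0 = 3.0752


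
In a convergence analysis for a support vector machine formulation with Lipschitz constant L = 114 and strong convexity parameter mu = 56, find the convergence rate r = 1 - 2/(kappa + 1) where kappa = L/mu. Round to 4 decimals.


Step 1: Compute the condition number.
kappa = L/mu = 114/56 = 2.0357
Step 2: Compute the convergence rate.
r = 1 - 2/(kappa + 1) = 1 - 2*mu/(L + mu) = (L - mu)/(L + mu) = 58/170 = 0.3412


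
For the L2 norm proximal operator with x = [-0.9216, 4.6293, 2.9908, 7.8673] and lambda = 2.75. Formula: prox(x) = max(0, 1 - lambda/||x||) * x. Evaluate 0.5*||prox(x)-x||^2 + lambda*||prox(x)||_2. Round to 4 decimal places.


Step 1: Compute ||x||.
||x|| = 9.6498
Step 2: Compute scaling factor.
scale = max(0, 1 - 2.75/9.6498) = 0.715
Step 3: prox(x) = [-0.659, 3.31, 2.1385, 5.6253]
||prox(x)|| = 6.8998
Step 4: Proximal objective.
0.5*||prox-x||^2 = 3.7813
lambda*||prox|| = 18.9745
Total = 22.7558


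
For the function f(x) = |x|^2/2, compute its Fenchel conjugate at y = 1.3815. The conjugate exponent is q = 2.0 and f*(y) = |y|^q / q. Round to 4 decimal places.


The conjugate exponent q satisfies 1/p + 1/q = 1.
p = 2, so q = 2/(2 - 1) = 2.0
|y|^q = 1.3815^2.0 = 1.9085
f*(1.3815) = 1.9085 / 2.0 = 0.9543


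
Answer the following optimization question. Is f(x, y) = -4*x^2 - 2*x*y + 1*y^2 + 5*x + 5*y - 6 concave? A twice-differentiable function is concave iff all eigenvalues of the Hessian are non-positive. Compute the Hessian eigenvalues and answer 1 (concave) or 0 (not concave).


The Hessian of f(x,y) = -4*x^2 - 2*x*y + 1*y^2 + 5*x + 5*y - 6 is:
H = [[-8, -2], [-2, 2]]
Trace = -8 + 2 = -6
Determinant = -8*2 - (-2)^2 = -20
Discriminant = (-6)^2 - 4*-20 = 116.0
Eigenvalues: lambda_1 = -8.3852, lambda_2 = 2.3852
The function is not concave.

0


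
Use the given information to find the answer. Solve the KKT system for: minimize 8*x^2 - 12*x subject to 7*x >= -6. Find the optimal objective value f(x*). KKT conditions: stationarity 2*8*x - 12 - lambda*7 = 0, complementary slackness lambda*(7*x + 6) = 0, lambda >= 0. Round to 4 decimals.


Step 1: Try lambda = 0 (constraint inactive).
Stationarity: 2*8*x - 12 = 0
x* = 12/(2*8) = 0.75
Check constraint: 7*0.75 = 5.25 >= -6 -- satisfied.
Step 2: Compute optimal value.
f(x*) = 8*0.75^2 - 12*0.75 = -4.5


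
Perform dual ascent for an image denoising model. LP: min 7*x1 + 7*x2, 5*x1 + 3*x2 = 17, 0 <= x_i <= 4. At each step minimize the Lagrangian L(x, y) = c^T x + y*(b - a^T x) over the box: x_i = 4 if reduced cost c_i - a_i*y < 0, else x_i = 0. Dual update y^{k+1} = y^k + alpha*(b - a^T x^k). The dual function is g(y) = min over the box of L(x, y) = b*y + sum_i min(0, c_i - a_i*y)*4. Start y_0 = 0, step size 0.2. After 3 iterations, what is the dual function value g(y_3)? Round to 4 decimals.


Dual ascent for LP: min 7*x1 + 7*x2, 5*x1 + 3*x2 = 17, 0 <= x_i <= 4
Step 1: y^k = 0.0, reduced costs: (7.0, 7.0)
  x^k = (0.0, 0.0), subgradient = b - a^T x = 17.0
  y^{k+1} = 0.0 + 0.2*17.0 = 3.4
Step 2: y^k = 3.4, reduced costs: (-10.0, -3.2)
  x^k = (4.0, 4.0), subgradient = b - a^T x = -15.0
  y^{k+1} = 3.4 + 0.2*-15.0 = 0.4
Step 3: y^k = 0.4, reduced costs: (5.0, 5.8)
  x^k = (0.0, 0.0), subgradient = b - a^T x = 17.0
  y^{k+1} = 0.4 + 0.2*17.0 = 3.8
Dual objective at y_3 = 3.8: reduced costs (-12.0, -4.4), box minimizer x = (4.0, 4.0)
g(y_3) = b*y + (c1 - a1*y)*x1 + (c2 - a2*y)*x2 = 17*3.8 + (-12.0)*4.0 + (-4.4)*4.0 = 64.6 - 48.0 - 17.6 = -1.0


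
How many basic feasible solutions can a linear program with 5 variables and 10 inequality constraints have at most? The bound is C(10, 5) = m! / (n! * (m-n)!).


Each vertex corresponds to some choice of n active constraints out of m, so the number of vertices is at most C(m, n) = m! / (n!(m-n)!).
m = 10, n = 5
Numerator: 10 * 9 * 8 * 7 * 6
Denominator: 5! = 120
C(10, 5) = 252


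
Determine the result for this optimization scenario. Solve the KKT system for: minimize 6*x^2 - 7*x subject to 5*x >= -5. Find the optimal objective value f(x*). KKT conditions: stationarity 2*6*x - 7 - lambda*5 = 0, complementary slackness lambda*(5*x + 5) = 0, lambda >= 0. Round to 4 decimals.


Step 1: Try lambda = 0 (constraint inactive).
Stationarity: 2*6*x - 7 = 0
x* = 7/(2*6) = 7/12 = 0.5833 (rounded; the exact value 7/12 is used below)
Check constraint: 5*0.5833 = 2.9165 >= -5 -- satisfied.
Step 2: Compute optimal value.
f(x*) = 6*(7/12)^2 - 7*(7/12) = -2.0417


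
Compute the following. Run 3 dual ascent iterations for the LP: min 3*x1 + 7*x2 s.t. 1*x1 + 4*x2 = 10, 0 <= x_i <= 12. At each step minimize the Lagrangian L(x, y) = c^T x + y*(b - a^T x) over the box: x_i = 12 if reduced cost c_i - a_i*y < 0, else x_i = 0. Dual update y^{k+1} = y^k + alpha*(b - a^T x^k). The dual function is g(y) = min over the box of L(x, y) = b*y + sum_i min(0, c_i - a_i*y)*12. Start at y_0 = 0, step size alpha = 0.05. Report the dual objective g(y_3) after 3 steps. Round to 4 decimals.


Dual ascent for LP: min 3*x1 + 7*x2, 1*x1 + 4*x2 = 10, 0 <= x_i <= 12
Step 1: y^k = 0.0, reduced costs: (3.0, 7.0)
  x^k = (0.0, 0.0), subgradient = b - a^T x = 10.0
  y^{k+1} = 0.0 + 0.05*10.0 = 0.5
Step 2: y^k = 0.5, reduced costs: (2.5, 5.0)
  x^k = (0.0, 0.0), subgradient = b - a^T x = 10.0
  y^{k+1} = 0.5 + 0.05*10.0 = 1.0
Step 3: y^k = 1.0, reduced costs: (2.0, 3.0)
  x^k = (0.0, 0.0), subgradient = b - a^T x = 10.0
  y^{k+1} = 1.0 + 0.05*10.0 = 1.5
Dual objective at y_3 = 1.5: reduced costs (1.5, 1.0), box minimizer x = (0.0, 0.0)
g(y_3) = b*y + (c1 - a1*y)*x1 + (c2 - a2*y)*x2 = 10*1.5 + 1.5*0.0 + 1.0*0.0 = 15.0 + 0.0 + 0.0 = 15.0


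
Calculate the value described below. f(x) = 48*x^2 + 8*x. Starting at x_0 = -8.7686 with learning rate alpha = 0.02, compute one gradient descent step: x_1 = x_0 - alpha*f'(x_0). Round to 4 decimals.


We compute the gradient at x_0 and apply the update.
f'(x) = 96*x + 8
f'(-8.7686) = 96*-8.7686 + 8 = -833.7856
x_1 = -8.7686 - 0.02*-833.7856 = 7.9071


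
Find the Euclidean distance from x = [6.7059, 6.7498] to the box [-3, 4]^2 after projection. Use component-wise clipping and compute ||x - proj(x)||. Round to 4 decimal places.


Project each component onto [-3, 4].
clip(6.7059) = 4.0, clip(6.7498) = 4.0
Projection = [4.0, 4.0]
Squared diffs: [7.3219, 7.5614]
Distance = sqrt(14.8833) = 3.8579


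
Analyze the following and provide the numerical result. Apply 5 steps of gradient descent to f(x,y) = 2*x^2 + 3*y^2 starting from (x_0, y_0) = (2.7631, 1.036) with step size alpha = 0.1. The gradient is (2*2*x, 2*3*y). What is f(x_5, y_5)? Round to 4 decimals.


Gradient descent on f(x,y) = 2*x^2 + 3*y^2.
Starting point: (2.7631, 1.036), alpha = 0.1
Step 1: grad_x = 2*2*2.7631 = 11.0524, grad_y = 2*3*1.036 = 6.216
  x_1 = 2.7631 - 0.1*11.0524 = 1.6579
  y_1 = 1.036 - 0.1*6.216 = 0.4144
Step 2: grad_x = 2*2*1.6579 = 6.6314, grad_y = 2*3*0.4144 = 2.4864
  x_2 = 1.6579 - 0.1*6.6314 = 0.9947
  y_2 = 0.4144 - 0.1*2.4864 = 0.1658
Step 3: grad_x = 2*2*0.9947 = 3.9789, grad_y = 2*3*0.1658 = 0.9946
  x_3 = 0.9947 - 0.1*3.9789 = 0.5968
  y_3 = 0.1658 - 0.1*0.9946 = 0.0663
Step 4: grad_x = 2*2*0.5968 = 2.3873, grad_y = 2*3*0.0663 = 0.3978
  x_4 = 0.5968 - 0.1*2.3873 = 0.3581
  y_4 = 0.0663 - 0.1*0.3978 = 0.0265
Step 5: grad_x = 2*2*0.3581 = 1.4324, grad_y = 2*3*0.0265 = 0.1591
  x_5 = 0.3581 - 0.1*1.4324 = 0.2149
  y_5 = 0.0265 - 0.1*0.1591 = 0.0106
f(0.2149, 0.0106) = 2*0.2149^2 + 3*0.0106^2 = 0.0927


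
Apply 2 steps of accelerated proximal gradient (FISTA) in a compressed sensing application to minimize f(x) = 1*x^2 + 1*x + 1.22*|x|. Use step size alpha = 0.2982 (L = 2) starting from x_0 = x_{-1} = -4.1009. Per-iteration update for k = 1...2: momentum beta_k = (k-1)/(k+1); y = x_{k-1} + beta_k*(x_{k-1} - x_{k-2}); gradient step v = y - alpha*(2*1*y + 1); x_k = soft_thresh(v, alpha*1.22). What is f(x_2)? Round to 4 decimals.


FISTA on f(x) = 1*x^2 + 1*x + 1.22*|x|
L = 2, alpha = 0.2982
Iteration 1: beta = 0.0, y = -4.1009 + 0.0*(-4.1009 + 4.1009) = -4.1009
  grad(y) = -7.2018, v = y - alpha*grad = -1.9533
  prox(v) = soft_thresh(-1.9533, 0.3638) = -1.5895
Iteration 2: beta = 0.3333, y = -1.5895 + 0.3333*(-1.5895 + 4.1009) = -0.7524
  grad(y) = -0.5048, v = y - alpha*grad = -0.6019
  prox(v) = soft_thresh(-0.6019, 0.3638) = -0.2381
f(x_2) = 1*(-0.2381)^2 + 1*(-0.2381) + 1.22*|-0.2381| = 0.109


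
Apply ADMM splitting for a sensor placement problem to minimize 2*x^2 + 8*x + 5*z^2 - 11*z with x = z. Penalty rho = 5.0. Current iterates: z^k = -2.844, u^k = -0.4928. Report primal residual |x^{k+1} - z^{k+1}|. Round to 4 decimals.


ADMM iteration with rho = 5.0, z^k = -2.844, u^k = -0.4928
Step 1: x-update.
Minimize 2*x^2 + 8*x + (5.0/2)*(x + 2.844 - 0.4928)^2
FOC: (2*2 + 5.0)*x = -8 + 5.0*(-2.844 + 0.4928)
x^{k+1} = -2.1951
Step 2: z-update.
Minimize 5*z^2 - 11*z + (5.0/2)*(-2.1951 - z - 0.4928)^2
FOC: (2*5 + 5.0)*z = 11 + 5.0*(-2.1951 - 0.4928)
z^{k+1} = -0.1626
Step 3: u-update.
u^{k+1} = -0.4928 - 2.1951 + 0.1626 = -2.5253
Step 4: Primal residual = |-2.1951 + 0.1626| = 2.0325


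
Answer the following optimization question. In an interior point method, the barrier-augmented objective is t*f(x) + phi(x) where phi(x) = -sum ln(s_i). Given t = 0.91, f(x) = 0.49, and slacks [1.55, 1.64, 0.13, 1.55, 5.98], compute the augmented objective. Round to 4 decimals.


Step 1: Compute log-barrier.
ln values: [0.4383, 0.4947, -2.0402, 0.4383, 1.7884]
phi = -(0.4383 + 0.4947 - 2.0402 + 0.4383 + 1.7884) = -1.1194
Step 2: Compute augmented objective.
t*f(x) = 0.91*0.49 = 0.4459
Total = 0.4459 - 1.1194 = -0.6735


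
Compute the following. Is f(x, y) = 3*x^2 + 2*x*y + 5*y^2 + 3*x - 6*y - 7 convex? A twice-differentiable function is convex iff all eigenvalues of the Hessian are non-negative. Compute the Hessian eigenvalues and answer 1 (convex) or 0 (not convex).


The Hessian of f(x,y) = 3*x^2 + 2*x*y + 5*y^2 + 3*x - 6*y - 7 is:
H = [[6, 2], [2, 10]]
Trace = 6 + 10 = 16
Determinant = 6*10 - (2)^2 = 56
Discriminant = (16)^2 - 4*56 = 32.0
Eigenvalues: lambda_1 = 5.1716, lambda_2 = 10.8284
The function is convex.

1


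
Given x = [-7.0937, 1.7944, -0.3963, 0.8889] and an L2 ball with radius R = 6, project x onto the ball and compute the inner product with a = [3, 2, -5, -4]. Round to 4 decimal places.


Step 1: Compute ||x|| (intermediates to 6 decimals).
||x|| = sqrt((-7.0937)^2 + 1.7944^2 + (-0.3963)^2 + 0.8889^2) = 7.381575
Step 2: Project.
Since ||x|| > R, scale = R/||x|| = 6/7.381575 = 0.812835, proj(x) = scale * x
proj(x) = [-5.766008, 1.458551, -0.322127, 0.722529]
Step 3: Dot product.
a^T * proj(x) = 3*(-5.766008) + 2*1.458551 - 5*(-0.322127) - 4*0.722529 = -15.6604
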